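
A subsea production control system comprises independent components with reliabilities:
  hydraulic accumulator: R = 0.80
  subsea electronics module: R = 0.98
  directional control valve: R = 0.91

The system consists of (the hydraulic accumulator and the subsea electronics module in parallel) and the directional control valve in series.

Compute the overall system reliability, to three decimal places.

0.906

Parallel (hydraulic accumulator and subsea electronics module): 1 − (1 − 0.80000)(1 − 0.98000) = 0.99600
Series ([0.99600] and directional control valve): 0.99600 × 0.91000 = 0.906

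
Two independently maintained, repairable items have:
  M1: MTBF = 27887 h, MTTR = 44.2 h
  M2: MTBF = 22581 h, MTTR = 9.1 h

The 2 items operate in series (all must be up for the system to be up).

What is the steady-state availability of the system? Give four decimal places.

0.9980

A(M1) = MTBF/(MTBF+MTTR) = 27887/(27887+44.2) = 0.998418
A(M2) = MTBF/(MTBF+MTTR) = 22581/(22581+9.1) = 0.999597
Series availability: 0.998418 × 0.999597 = 0.9980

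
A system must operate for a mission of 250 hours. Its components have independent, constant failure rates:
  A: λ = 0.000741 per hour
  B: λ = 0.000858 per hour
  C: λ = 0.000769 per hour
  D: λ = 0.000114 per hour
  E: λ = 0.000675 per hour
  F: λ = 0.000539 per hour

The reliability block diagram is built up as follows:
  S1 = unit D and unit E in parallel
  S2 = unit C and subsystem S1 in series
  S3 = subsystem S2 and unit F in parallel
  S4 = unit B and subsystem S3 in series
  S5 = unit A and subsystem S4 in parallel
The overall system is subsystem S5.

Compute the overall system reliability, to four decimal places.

R(A) = exp(−0.000741 × 250) = 0.830897
R(B) = exp(−0.000858 × 250) = 0.806945
R(C) = exp(−0.000769 × 250) = 0.825101
R(D) = exp(−0.000114 × 250) = 0.971902
R(E) = exp(−0.000675 × 250) = 0.844720
R(F) = exp(−0.000539 × 250) = 0.873934
Parallel (D and E): 1 − (1 − 0.971902)(1 − 0.844720) = 0.995637
Series (C and [0.995637]): 0.825101 × 0.995637 = 0.821501
Parallel ([0.821501] and F): 1 − (1 − 0.821501)(1 − 0.873934) = 0.977497
Series (B and [0.977497]): 0.806945 × 0.977497 = 0.788786
Parallel (A and [0.788786]): 1 − (1 − 0.830897)(1 − 0.788786) = 0.9643

0.9643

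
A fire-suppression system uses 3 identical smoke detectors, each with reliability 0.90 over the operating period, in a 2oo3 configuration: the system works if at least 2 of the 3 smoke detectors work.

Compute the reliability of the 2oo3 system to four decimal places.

R = Σ_{i=2}^{3} C(3,i) p^i (1−p)^{3−i} with p = 0.90
C(3,2)·0.90^2·0.10^1 = 0.243000
C(3,3)·0.90^3·0.10^0 = 0.729000
Sum = 0.9720

0.9720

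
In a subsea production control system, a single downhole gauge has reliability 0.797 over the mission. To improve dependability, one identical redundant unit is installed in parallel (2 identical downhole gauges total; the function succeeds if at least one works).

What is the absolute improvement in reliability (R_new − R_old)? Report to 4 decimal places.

0.1618

R_before = 0.797
R_after = 1 − (1 − 0.797)^2 = 0.9588
ΔR = 0.9588 − 0.797 = 0.1618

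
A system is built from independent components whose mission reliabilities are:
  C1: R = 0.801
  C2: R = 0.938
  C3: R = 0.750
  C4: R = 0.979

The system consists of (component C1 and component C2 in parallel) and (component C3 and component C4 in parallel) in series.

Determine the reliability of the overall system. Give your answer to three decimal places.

0.982

Parallel (C1 and C2): 1 − (1 − 0.80100)(1 − 0.93800) = 0.98766
Parallel (C3 and C4): 1 − (1 − 0.75000)(1 − 0.97900) = 0.99475
Series ([0.98766] and [0.99475]): 0.98766 × 0.99475 = 0.982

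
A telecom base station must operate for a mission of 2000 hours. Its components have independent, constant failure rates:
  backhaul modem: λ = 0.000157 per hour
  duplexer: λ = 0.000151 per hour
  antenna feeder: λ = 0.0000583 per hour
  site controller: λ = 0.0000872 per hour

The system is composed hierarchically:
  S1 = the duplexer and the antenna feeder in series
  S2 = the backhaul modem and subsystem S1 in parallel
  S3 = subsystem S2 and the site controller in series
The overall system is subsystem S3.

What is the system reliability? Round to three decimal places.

0.763

R(backhaul modem) = exp(−0.000157 × 2000) = 0.73052
R(duplexer) = exp(−0.000151 × 2000) = 0.73934
R(antenna feeder) = exp(−0.0000583 × 2000) = 0.88994
R(site controller) = exp(−0.0000872 × 2000) = 0.83996
Series (duplexer and antenna feeder): 0.73934 × 0.88994 = 0.65797
Parallel (backhaul modem and [0.65797]): 1 − (1 − 0.73052)(1 − 0.65797) = 0.90783
Series ([0.90783] and site controller): 0.90783 × 0.83996 = 0.763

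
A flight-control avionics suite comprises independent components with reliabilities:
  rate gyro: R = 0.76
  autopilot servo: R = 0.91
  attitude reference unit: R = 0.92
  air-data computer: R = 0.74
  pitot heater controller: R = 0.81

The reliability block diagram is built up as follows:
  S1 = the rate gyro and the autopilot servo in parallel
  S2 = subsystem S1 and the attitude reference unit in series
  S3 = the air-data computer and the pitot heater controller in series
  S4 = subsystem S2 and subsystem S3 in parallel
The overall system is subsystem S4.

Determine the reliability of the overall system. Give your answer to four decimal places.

Parallel (rate gyro and autopilot servo): 1 − (1 − 0.760000)(1 − 0.910000) = 0.978400
Series ([0.978400] and attitude reference unit): 0.978400 × 0.920000 = 0.900128
Series (air-data computer and pitot heater controller): 0.740000 × 0.810000 = 0.599400
Parallel ([0.900128] and [0.599400]): 1 − (1 − 0.900128)(1 − 0.599400) = 0.9600

0.9600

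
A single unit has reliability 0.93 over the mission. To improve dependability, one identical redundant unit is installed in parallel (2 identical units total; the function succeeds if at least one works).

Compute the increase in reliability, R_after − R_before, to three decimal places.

0.065

R_before = 0.93
R_after = 1 − (1 − 0.93)^2 = 0.995
ΔR = 0.995 − 0.93 = 0.065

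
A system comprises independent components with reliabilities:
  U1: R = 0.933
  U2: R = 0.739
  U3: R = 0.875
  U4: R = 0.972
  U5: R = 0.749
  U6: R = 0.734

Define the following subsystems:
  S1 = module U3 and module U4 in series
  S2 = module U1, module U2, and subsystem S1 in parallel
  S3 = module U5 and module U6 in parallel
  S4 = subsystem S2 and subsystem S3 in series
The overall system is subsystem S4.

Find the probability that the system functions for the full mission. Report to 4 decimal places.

Series (U3 and U4): 0.875000 × 0.972000 = 0.850500
Parallel (U1, U2, and [0.850500]): 1 − (1 − 0.933000)(1 − 0.739000)(1 − 0.850500) = 0.997386
Parallel (U5 and U6): 1 − (1 − 0.749000)(1 − 0.734000) = 0.933234
Series ([0.997386] and [0.933234]): 0.997386 × 0.933234 = 0.9308

0.9308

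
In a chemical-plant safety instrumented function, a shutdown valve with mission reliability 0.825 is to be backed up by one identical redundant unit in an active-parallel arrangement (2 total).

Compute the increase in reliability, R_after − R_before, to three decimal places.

0.144

R_before = 0.825
R_after = 1 − (1 − 0.825)^2 = 0.969
ΔR = 0.969 − 0.825 = 0.144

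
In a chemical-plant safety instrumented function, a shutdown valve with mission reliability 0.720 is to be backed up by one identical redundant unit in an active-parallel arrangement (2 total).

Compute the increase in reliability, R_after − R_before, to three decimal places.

0.202

R_before = 0.720
R_after = 1 − (1 − 0.720)^2 = 0.922
ΔR = 0.922 − 0.720 = 0.202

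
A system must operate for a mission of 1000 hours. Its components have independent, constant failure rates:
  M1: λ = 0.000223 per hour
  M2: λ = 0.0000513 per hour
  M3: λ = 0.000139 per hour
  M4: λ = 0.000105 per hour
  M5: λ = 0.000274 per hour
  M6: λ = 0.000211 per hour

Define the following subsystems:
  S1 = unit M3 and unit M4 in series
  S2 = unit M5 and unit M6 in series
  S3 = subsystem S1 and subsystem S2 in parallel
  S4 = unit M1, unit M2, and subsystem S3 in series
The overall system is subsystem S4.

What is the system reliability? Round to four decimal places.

0.6969

R(M1) = exp(−0.000223 × 1000) = 0.800115
R(M2) = exp(−0.0000513 × 1000) = 0.949994
R(M3) = exp(−0.000139 × 1000) = 0.870228
R(M4) = exp(−0.000105 × 1000) = 0.900325
R(M5) = exp(−0.000274 × 1000) = 0.760332
R(M6) = exp(−0.000211 × 1000) = 0.809774
Series (M3 and M4): 0.870228 × 0.900325 = 0.783488
Series (M5 and M6): 0.760332 × 0.809774 = 0.615697
Parallel ([0.783488] and [0.615697]): 1 − (1 − 0.783488)(1 − 0.615697) = 0.916794
Series (M1, M2, and [0.916794]): 0.800115 × 0.949994 × 0.916794 = 0.6969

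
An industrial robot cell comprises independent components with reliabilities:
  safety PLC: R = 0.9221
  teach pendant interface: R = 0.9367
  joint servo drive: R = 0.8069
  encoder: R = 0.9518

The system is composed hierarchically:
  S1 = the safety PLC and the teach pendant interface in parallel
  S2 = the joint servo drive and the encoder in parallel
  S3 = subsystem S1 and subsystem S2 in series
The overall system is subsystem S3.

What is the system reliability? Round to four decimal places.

0.9858

Parallel (safety PLC and teach pendant interface): 1 − (1 − 0.922100)(1 − 0.936700) = 0.995069
Parallel (joint servo drive and encoder): 1 − (1 − 0.806900)(1 − 0.951800) = 0.990693
Series ([0.995069] and [0.990693]): 0.995069 × 0.990693 = 0.9858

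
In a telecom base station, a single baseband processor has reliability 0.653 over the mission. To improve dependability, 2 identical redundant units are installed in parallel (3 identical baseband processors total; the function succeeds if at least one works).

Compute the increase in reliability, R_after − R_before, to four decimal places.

0.3052

R_before = 0.653
R_after = 1 − (1 − 0.653)^3 = 0.9582
ΔR = 0.9582 − 0.653 = 0.3052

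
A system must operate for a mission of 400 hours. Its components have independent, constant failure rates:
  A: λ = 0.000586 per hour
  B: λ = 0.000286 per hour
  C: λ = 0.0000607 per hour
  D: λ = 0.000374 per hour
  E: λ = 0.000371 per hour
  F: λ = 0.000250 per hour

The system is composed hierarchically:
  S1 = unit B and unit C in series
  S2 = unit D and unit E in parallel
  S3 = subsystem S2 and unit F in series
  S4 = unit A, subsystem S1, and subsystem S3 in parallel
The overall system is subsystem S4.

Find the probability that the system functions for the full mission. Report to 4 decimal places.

0.9970

R(A) = exp(−0.000586 × 400) = 0.791045
R(B) = exp(−0.000286 × 400) = 0.891901
R(C) = exp(−0.0000607 × 400) = 0.976012
R(D) = exp(−0.000374 × 400) = 0.861052
R(E) = exp(−0.000371 × 400) = 0.862086
R(F) = exp(−0.000250 × 400) = 0.904837
Series (B and C): 0.891901 × 0.976012 = 0.870506
Parallel (D and E): 1 − (1 − 0.861052)(1 − 0.862086) = 0.980837
Series ([0.980837] and F): 0.980837 × 0.904837 = 0.887498
Parallel (A, [0.870506], and [0.887498]): 1 − (1 − 0.791045)(1 − 0.870506)(1 − 0.887498) = 0.9970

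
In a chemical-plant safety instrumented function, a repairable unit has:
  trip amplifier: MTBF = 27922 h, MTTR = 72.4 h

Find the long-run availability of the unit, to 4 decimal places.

0.9974

A(trip amplifier) = MTBF/(MTBF+MTTR) = 27922/(27922+72.4) = 0.9974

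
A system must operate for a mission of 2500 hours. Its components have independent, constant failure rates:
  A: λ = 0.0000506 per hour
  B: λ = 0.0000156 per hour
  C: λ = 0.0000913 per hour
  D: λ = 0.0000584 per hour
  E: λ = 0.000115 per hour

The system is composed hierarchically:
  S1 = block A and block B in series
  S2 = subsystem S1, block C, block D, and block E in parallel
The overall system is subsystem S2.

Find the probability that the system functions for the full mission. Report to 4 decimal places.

R(A) = exp(−0.0000506 × 2500) = 0.881174
R(B) = exp(−0.0000156 × 2500) = 0.961751
R(C) = exp(−0.0000913 × 2500) = 0.795925
R(D) = exp(−0.0000584 × 2500) = 0.864158
R(E) = exp(−0.000115 × 2500) = 0.750137
Series (A and B): 0.881174 × 0.961751 = 0.847470
Parallel ([0.847470], C, D, and E): 1 − (1 − 0.847470)(1 − 0.795925)(1 − 0.864158)(1 − 0.750137) = 0.9989

0.9989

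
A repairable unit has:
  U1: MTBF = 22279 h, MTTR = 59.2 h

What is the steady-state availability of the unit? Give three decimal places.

A(U1) = MTBF/(MTBF+MTTR) = 22279/(22279+59.2) = 0.997

0.997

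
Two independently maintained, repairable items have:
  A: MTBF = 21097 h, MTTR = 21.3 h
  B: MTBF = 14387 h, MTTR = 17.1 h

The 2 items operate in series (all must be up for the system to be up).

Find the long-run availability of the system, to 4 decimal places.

0.9978

A(A) = MTBF/(MTBF+MTTR) = 21097/(21097+21.3) = 0.998991
A(B) = MTBF/(MTBF+MTTR) = 14387/(14387+17.1) = 0.998813
Series availability: 0.998991 × 0.998813 = 0.9978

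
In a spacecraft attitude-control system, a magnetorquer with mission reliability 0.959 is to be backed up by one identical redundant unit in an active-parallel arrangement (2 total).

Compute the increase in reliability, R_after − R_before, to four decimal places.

0.0393

R_before = 0.959
R_after = 1 − (1 − 0.959)^2 = 0.9983
ΔR = 0.9983 − 0.959 = 0.0393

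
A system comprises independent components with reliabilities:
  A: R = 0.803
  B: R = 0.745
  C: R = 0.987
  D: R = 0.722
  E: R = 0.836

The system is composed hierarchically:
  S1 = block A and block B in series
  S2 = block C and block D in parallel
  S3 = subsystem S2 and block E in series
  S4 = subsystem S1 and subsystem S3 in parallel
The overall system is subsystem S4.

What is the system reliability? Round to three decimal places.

0.933

Series (A and B): 0.80300 × 0.74500 = 0.59824
Parallel (C and D): 1 − (1 − 0.98700)(1 − 0.72200) = 0.99639
Series ([0.99639] and E): 0.99639 × 0.83600 = 0.83298
Parallel ([0.59824] and [0.83298]): 1 − (1 − 0.59824)(1 − 0.83298) = 0.933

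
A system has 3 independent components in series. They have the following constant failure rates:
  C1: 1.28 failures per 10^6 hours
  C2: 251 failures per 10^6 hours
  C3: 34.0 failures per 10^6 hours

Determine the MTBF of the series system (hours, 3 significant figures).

3490

Series of exponential components: λ_sys = Σ λ_i
λ_sys = 0.00000128 + 0.000251 + 0.0000340 = 2.8628e-04 /h
MTBF = 1 / λ_sys = 3490 h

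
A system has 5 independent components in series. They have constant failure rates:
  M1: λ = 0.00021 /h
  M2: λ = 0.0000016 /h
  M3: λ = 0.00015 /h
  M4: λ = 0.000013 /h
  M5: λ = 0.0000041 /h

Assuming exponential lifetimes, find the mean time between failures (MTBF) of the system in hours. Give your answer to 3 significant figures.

Series of exponential components: λ_sys = Σ λ_i
λ_sys = 0.00021 + 0.0000016 + 0.00015 + 0.000013 + 0.0000041 = 3.7870e-04 /h
MTBF = 1 / λ_sys = 2640 h

2640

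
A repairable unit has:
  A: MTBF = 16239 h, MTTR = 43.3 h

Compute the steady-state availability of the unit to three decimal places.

A(A) = MTBF/(MTBF+MTTR) = 16239/(16239+43.3) = 0.997

0.997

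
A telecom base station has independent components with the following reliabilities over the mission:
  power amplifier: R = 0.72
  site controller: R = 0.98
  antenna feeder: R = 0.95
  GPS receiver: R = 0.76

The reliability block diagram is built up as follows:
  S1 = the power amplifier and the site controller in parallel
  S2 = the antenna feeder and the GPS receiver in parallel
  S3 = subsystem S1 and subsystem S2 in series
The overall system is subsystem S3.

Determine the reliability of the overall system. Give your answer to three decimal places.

Parallel (power amplifier and site controller): 1 − (1 − 0.72000)(1 − 0.98000) = 0.99440
Parallel (antenna feeder and GPS receiver): 1 − (1 − 0.95000)(1 − 0.76000) = 0.98800
Series ([0.99440] and [0.98800]): 0.99440 × 0.98800 = 0.982

0.982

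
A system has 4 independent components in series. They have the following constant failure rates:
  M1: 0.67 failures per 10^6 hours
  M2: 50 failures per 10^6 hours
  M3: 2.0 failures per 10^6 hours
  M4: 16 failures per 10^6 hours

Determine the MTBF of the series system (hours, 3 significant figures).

14600

Series of exponential components: λ_sys = Σ λ_i
λ_sys = 0.00000067 + 0.000050 + 0.0000020 + 0.000016 = 6.8670e-05 /h
MTBF = 1 / λ_sys = 14600 h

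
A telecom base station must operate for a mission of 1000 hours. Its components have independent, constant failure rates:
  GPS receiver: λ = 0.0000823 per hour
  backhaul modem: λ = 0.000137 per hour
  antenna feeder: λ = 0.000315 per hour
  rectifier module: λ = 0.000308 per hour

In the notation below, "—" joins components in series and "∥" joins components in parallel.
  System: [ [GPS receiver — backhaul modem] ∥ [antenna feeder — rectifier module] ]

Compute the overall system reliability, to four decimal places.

R(GPS receiver) = exp(−0.0000823 × 1000) = 0.920996
R(backhaul modem) = exp(−0.000137 × 1000) = 0.871970
R(antenna feeder) = exp(−0.000315 × 1000) = 0.729789
R(rectifier module) = exp(−0.000308 × 1000) = 0.734915
Series (GPS receiver and backhaul modem): 0.920996 × 0.871970 = 0.803081
Series (antenna feeder and rectifier module): 0.729789 × 0.734915 = 0.536333
Parallel ([0.803081] and [0.536333]): 1 − (1 − 0.803081)(1 − 0.536333) = 0.9087

0.9087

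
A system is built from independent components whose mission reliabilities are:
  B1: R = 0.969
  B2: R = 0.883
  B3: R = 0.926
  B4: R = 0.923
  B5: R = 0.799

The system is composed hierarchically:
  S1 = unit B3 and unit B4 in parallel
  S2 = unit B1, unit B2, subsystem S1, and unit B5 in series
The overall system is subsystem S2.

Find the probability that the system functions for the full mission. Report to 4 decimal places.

0.6798

Parallel (B3 and B4): 1 − (1 − 0.926000)(1 − 0.923000) = 0.994302
Series (B1, B2, [0.994302], and B5): 0.969000 × 0.883000 × 0.994302 × 0.799000 = 0.6798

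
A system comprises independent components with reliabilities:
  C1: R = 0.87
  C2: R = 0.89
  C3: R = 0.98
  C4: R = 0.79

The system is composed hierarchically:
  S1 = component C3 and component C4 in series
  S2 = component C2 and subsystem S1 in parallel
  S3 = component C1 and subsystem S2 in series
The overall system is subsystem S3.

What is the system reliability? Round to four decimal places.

Series (C3 and C4): 0.980000 × 0.790000 = 0.774200
Parallel (C2 and [0.774200]): 1 − (1 − 0.890000)(1 − 0.774200) = 0.975162
Series (C1 and [0.975162]): 0.870000 × 0.975162 = 0.8484

0.8484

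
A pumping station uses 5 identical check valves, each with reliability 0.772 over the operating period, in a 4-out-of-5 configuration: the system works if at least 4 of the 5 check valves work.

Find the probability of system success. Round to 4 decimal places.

R = Σ_{i=4}^{5} C(5,i) p^i (1−p)^{5−i} with p = 0.772
C(5,4)·0.772^4·0.228^1 = 0.404924
C(5,5)·0.772^5·0.228^0 = 0.274212
Sum = 0.6791

0.6791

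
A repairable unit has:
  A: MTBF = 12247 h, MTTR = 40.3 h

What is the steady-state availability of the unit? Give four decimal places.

0.9967

A(A) = MTBF/(MTBF+MTTR) = 12247/(12247+40.3) = 0.9967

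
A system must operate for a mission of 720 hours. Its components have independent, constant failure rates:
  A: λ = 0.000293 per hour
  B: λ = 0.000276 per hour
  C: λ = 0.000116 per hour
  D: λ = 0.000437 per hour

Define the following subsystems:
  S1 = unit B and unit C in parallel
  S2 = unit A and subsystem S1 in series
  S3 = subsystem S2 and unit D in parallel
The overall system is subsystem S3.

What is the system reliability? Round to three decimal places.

R(A) = exp(−0.000293 × 720) = 0.80981
R(B) = exp(−0.000276 × 720) = 0.81978
R(C) = exp(−0.000116 × 720) = 0.91987
R(D) = exp(−0.000437 × 720) = 0.73005
Parallel (B and C): 1 − (1 − 0.81978)(1 − 0.91987) = 0.98556
Series (A and [0.98556]): 0.80981 × 0.98556 = 0.79812
Parallel ([0.79812] and D): 1 − (1 − 0.79812)(1 − 0.73005) = 0.946

0.946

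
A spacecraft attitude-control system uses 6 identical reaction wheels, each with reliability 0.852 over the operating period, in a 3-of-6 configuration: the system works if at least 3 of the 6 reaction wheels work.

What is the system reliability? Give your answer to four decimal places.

0.9944

R = Σ_{i=3}^{6} C(6,i) p^i (1−p)^{6−i} with p = 0.852
C(6,3)·0.852^3·0.148^3 = 0.040099
C(6,4)·0.852^4·0.148^2 = 0.173130
C(6,5)·0.852^5·0.148^1 = 0.398668
C(6,6)·0.852^6·0.148^0 = 0.382505
Sum = 0.9944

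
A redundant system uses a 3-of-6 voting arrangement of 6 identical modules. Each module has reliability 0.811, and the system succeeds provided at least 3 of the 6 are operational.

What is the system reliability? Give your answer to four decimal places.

R = Σ_{i=3}^{6} C(6,i) p^i (1−p)^{6−i} with p = 0.811
C(6,3)·0.811^3·0.189^3 = 0.072024
C(6,4)·0.811^4·0.189^2 = 0.231792
C(6,5)·0.811^5·0.189^1 = 0.397848
C(6,6)·0.811^6·0.189^0 = 0.284528
Sum = 0.9862

0.9862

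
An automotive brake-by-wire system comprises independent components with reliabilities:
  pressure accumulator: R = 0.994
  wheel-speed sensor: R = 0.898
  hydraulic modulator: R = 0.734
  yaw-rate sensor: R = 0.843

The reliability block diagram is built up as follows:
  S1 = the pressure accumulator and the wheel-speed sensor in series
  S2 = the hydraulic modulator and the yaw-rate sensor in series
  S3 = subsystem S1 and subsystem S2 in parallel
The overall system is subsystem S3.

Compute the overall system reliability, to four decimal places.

0.9591

Series (pressure accumulator and wheel-speed sensor): 0.994000 × 0.898000 = 0.892612
Series (hydraulic modulator and yaw-rate sensor): 0.734000 × 0.843000 = 0.618762
Parallel ([0.892612] and [0.618762]): 1 − (1 − 0.892612)(1 − 0.618762) = 0.9591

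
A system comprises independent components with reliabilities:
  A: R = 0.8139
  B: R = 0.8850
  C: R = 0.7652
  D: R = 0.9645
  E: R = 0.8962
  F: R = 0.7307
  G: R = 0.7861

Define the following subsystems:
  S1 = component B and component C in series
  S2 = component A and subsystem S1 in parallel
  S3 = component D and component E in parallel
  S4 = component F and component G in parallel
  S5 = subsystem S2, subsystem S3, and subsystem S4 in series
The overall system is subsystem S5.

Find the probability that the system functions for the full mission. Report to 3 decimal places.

Series (B and C): 0.88500 × 0.76520 = 0.67720
Parallel (A and [0.67720]): 1 − (1 − 0.81390)(1 − 0.67720) = 0.93993
Parallel (D and E): 1 − (1 − 0.96450)(1 − 0.89620) = 0.99632
Parallel (F and G): 1 − (1 − 0.73070)(1 − 0.78610) = 0.94240
Series ([0.93993], [0.99632], and [0.94240]): 0.93993 × 0.99632 × 0.94240 = 0.883

0.883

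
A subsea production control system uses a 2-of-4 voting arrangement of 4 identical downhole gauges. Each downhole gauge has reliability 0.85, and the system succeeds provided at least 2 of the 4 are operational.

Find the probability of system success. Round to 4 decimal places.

R = Σ_{i=2}^{4} C(4,i) p^i (1−p)^{4−i} with p = 0.85
C(4,2)·0.85^2·0.15^2 = 0.097538
C(4,3)·0.85^3·0.15^1 = 0.368475
C(4,4)·0.85^4·0.15^0 = 0.522006
Sum = 0.9880

0.9880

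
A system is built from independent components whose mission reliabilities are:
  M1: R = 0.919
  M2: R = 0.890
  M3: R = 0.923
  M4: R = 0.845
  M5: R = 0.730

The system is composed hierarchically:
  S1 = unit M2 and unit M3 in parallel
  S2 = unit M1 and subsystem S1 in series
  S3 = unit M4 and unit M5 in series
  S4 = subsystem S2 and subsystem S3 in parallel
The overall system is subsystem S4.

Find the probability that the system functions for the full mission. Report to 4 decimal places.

0.9660

Parallel (M2 and M3): 1 − (1 − 0.890000)(1 − 0.923000) = 0.991530
Series (M1 and [0.991530]): 0.919000 × 0.991530 = 0.911216
Series (M4 and M5): 0.845000 × 0.730000 = 0.616850
Parallel ([0.911216] and [0.616850]): 1 − (1 − 0.911216)(1 − 0.616850) = 0.9660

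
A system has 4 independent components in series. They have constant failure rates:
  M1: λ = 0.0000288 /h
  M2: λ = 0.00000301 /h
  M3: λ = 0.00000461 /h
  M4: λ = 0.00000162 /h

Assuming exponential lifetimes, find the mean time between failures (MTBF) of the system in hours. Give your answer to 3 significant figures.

26300

Series of exponential components: λ_sys = Σ λ_i
λ_sys = 0.0000288 + 0.00000301 + 0.00000461 + 0.00000162 = 3.8040e-05 /h
MTBF = 1 / λ_sys = 26300 h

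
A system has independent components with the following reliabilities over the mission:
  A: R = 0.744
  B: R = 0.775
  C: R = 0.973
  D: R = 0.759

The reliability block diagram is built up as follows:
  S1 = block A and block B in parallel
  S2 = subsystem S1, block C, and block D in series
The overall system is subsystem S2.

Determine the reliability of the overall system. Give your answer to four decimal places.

0.6960

Parallel (A and B): 1 − (1 − 0.744000)(1 − 0.775000) = 0.942400
Series ([0.942400], C, and D): 0.942400 × 0.973000 × 0.759000 = 0.6960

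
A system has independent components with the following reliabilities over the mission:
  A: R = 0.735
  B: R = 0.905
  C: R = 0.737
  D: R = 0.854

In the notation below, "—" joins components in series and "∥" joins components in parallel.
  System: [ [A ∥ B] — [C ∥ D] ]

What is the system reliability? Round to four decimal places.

Parallel (A and B): 1 − (1 − 0.735000)(1 − 0.905000) = 0.974825
Parallel (C and D): 1 − (1 − 0.737000)(1 − 0.854000) = 0.961602
Series ([0.974825] and [0.961602]): 0.974825 × 0.961602 = 0.9374

0.9374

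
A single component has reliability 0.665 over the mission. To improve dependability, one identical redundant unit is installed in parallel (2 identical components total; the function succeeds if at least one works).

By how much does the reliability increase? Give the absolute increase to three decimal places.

0.223

R_before = 0.665
R_after = 1 − (1 − 0.665)^2 = 0.888
ΔR = 0.888 − 0.665 = 0.223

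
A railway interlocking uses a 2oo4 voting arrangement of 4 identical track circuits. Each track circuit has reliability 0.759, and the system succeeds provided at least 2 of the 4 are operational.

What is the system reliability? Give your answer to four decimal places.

0.9541

R = Σ_{i=2}^{4} C(4,i) p^i (1−p)^{4−i} with p = 0.759
C(4,2)·0.759^2·0.241^2 = 0.200756
C(4,3)·0.759^3·0.241^1 = 0.421505
C(4,4)·0.759^4·0.241^0 = 0.331869
Sum = 0.9541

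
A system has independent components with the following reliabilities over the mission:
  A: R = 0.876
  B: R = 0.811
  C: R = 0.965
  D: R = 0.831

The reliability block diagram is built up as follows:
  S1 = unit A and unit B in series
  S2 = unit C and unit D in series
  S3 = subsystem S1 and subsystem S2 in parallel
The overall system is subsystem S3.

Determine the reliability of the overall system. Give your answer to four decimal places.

Series (A and B): 0.876000 × 0.811000 = 0.710436
Series (C and D): 0.965000 × 0.831000 = 0.801915
Parallel ([0.710436] and [0.801915]): 1 − (1 − 0.710436)(1 − 0.801915) = 0.9426

0.9426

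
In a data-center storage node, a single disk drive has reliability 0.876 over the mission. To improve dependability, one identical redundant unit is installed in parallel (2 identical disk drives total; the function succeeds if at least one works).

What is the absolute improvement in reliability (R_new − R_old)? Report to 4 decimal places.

0.1086

R_before = 0.876
R_after = 1 − (1 − 0.876)^2 = 0.9846
ΔR = 0.9846 − 0.876 = 0.1086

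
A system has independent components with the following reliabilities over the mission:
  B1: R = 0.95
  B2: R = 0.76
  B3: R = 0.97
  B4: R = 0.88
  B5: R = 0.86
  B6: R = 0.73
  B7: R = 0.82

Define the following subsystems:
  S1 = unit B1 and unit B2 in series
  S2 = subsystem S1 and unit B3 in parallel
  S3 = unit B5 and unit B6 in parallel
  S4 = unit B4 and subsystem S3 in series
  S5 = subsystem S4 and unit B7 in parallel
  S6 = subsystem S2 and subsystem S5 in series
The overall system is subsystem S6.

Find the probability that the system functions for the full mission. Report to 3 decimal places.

Series (B1 and B2): 0.95000 × 0.76000 = 0.72200
Parallel ([0.72200] and B3): 1 − (1 − 0.72200)(1 − 0.97000) = 0.99166
Parallel (B5 and B6): 1 − (1 − 0.86000)(1 − 0.73000) = 0.96220
Series (B4 and [0.96220]): 0.88000 × 0.96220 = 0.84674
Parallel ([0.84674] and B7): 1 − (1 − 0.84674)(1 − 0.82000) = 0.97241
Series ([0.99166] and [0.97241]): 0.99166 × 0.97241 = 0.964

0.964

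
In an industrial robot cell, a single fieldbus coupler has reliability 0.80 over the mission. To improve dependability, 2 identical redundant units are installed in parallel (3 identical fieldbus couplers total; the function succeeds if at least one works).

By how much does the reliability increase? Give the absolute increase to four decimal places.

0.1920

R_before = 0.80
R_after = 1 − (1 − 0.80)^3 = 0.9920
ΔR = 0.9920 − 0.80 = 0.1920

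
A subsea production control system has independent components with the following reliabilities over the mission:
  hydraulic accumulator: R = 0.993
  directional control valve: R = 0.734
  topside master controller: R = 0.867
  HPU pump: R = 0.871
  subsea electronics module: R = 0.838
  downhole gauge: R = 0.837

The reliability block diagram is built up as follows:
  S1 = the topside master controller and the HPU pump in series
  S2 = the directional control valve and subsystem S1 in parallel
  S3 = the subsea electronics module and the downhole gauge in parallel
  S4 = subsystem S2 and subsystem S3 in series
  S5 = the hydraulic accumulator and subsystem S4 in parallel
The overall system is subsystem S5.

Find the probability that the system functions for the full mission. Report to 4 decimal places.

Series (topside master controller and HPU pump): 0.867000 × 0.871000 = 0.755157
Parallel (directional control valve and [0.755157]): 1 − (1 − 0.734000)(1 − 0.755157) = 0.934872
Parallel (subsea electronics module and downhole gauge): 1 − (1 − 0.838000)(1 − 0.837000) = 0.973594
Series ([0.934872] and [0.973594]): 0.934872 × 0.973594 = 0.910186
Parallel (hydraulic accumulator and [0.910186]): 1 − (1 − 0.993000)(1 − 0.910186) = 0.9994

0.9994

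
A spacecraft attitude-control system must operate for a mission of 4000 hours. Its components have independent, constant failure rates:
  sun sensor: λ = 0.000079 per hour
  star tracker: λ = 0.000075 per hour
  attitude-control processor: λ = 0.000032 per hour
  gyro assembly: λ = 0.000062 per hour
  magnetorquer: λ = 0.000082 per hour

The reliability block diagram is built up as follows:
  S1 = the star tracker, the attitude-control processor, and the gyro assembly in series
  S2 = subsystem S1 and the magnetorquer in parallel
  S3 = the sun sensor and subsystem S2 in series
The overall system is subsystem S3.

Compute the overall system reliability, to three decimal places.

0.629

R(sun sensor) = exp(−0.000079 × 4000) = 0.72906
R(star tracker) = exp(−0.000075 × 4000) = 0.74082
R(attitude-control processor) = exp(−0.000032 × 4000) = 0.87985
R(gyro assembly) = exp(−0.000062 × 4000) = 0.78036
R(magnetorquer) = exp(−0.000082 × 4000) = 0.72036
Series (star tracker, attitude-control processor, and gyro assembly): 0.74082 × 0.87985 × 0.78036 = 0.50865
Parallel ([0.50865] and magnetorquer): 1 − (1 − 0.50865)(1 − 0.72036) = 0.86260
Series (sun sensor and [0.86260]): 0.72906 × 0.86260 = 0.629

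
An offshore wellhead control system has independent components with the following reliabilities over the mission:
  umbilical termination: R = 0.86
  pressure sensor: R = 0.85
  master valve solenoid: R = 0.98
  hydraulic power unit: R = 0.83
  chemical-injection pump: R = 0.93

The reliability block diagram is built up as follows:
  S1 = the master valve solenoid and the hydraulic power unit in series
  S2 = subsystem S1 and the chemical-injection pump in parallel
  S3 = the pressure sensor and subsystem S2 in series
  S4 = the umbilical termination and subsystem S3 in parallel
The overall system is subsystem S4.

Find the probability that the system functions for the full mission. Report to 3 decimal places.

0.977

Series (master valve solenoid and hydraulic power unit): 0.98000 × 0.83000 = 0.81340
Parallel ([0.81340] and chemical-injection pump): 1 − (1 − 0.81340)(1 − 0.93000) = 0.98694
Series (pressure sensor and [0.98694]): 0.85000 × 0.98694 = 0.83890
Parallel (umbilical termination and [0.83890]): 1 − (1 − 0.86000)(1 − 0.83890) = 0.977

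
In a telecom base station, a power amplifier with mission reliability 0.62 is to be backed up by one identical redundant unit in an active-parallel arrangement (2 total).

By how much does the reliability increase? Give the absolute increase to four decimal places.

R_before = 0.62
R_after = 1 − (1 − 0.62)^2 = 0.8556
ΔR = 0.8556 − 0.62 = 0.2356

0.2356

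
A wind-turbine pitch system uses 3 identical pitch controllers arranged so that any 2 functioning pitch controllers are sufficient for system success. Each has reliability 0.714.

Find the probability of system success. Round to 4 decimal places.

R = Σ_{i=2}^{3} C(3,i) p^i (1−p)^{3−i} with p = 0.714
C(3,2)·0.714^2·0.286^1 = 0.437405
C(3,3)·0.714^3·0.286^0 = 0.363994
Sum = 0.8014

0.8014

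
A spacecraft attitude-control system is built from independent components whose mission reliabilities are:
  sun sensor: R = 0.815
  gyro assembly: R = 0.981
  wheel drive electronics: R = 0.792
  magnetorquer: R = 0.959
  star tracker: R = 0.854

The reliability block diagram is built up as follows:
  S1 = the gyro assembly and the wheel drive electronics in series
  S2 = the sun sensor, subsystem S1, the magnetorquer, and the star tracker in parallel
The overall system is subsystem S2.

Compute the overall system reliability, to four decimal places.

Series (gyro assembly and wheel drive electronics): 0.981000 × 0.792000 = 0.776952
Parallel (sun sensor, [0.776952], magnetorquer, and star tracker): 1 − (1 − 0.815000)(1 − 0.776952)(1 − 0.959000)(1 − 0.854000) = 0.9998

0.9998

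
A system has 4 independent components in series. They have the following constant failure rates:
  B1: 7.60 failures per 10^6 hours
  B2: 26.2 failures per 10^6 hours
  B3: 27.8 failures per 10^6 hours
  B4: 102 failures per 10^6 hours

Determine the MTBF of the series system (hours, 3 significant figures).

6110

Series of exponential components: λ_sys = Σ λ_i
λ_sys = 0.00000760 + 0.0000262 + 0.0000278 + 0.000102 = 1.6360e-04 /h
MTBF = 1 / λ_sys = 6110 h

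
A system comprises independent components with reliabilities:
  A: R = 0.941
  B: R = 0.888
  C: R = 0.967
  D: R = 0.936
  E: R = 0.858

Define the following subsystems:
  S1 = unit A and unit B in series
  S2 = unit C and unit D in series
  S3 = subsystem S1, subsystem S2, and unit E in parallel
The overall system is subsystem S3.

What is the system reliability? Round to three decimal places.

0.998

Series (A and B): 0.94100 × 0.88800 = 0.83561
Series (C and D): 0.96700 × 0.93600 = 0.90511
Parallel ([0.83561], [0.90511], and E): 1 − (1 − 0.83561)(1 − 0.90511)(1 − 0.85800) = 0.998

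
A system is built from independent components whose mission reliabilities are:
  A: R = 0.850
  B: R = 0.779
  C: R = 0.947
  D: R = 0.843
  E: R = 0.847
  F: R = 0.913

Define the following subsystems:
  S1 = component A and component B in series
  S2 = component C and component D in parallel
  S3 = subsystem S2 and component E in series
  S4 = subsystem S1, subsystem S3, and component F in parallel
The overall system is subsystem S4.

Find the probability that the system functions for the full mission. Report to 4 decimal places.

Series (A and B): 0.850000 × 0.779000 = 0.662150
Parallel (C and D): 1 − (1 − 0.947000)(1 − 0.843000) = 0.991679
Series ([0.991679] and E): 0.991679 × 0.847000 = 0.839952
Parallel ([0.662150], [0.839952], and F): 1 − (1 − 0.662150)(1 − 0.839952)(1 − 0.913000) = 0.9953

0.9953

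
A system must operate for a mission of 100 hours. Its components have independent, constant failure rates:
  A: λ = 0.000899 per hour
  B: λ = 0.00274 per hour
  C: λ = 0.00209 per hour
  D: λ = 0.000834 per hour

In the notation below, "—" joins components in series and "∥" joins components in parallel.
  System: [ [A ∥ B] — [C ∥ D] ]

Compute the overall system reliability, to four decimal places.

R(A) = exp(−0.000899 × 100) = 0.914023
R(B) = exp(−0.00274 × 100) = 0.760332
R(C) = exp(−0.00209 × 100) = 0.811395
R(D) = exp(−0.000834 × 100) = 0.919983
Parallel (A and B): 1 − (1 − 0.914023)(1 − 0.760332) = 0.979394
Parallel (C and D): 1 − (1 − 0.811395)(1 − 0.919983) = 0.984908
Series ([0.979394] and [0.984908]): 0.979394 × 0.984908 = 0.9646

0.9646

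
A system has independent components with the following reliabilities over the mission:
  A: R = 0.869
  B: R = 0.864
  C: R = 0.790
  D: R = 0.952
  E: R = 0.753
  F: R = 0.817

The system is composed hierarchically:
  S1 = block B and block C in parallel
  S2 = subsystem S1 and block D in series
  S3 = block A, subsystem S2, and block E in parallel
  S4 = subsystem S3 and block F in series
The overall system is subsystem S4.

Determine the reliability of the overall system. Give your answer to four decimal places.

Parallel (B and C): 1 − (1 − 0.864000)(1 − 0.790000) = 0.971440
Series ([0.971440] and D): 0.971440 × 0.952000 = 0.924811
Parallel (A, [0.924811], and E): 1 − (1 − 0.869000)(1 − 0.924811)(1 − 0.753000) = 0.997567
Series ([0.997567] and F): 0.997567 × 0.817000 = 0.8150

0.8150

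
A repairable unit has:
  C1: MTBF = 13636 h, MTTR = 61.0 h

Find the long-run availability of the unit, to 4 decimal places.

0.9955

A(C1) = MTBF/(MTBF+MTTR) = 13636/(13636+61.0) = 0.9955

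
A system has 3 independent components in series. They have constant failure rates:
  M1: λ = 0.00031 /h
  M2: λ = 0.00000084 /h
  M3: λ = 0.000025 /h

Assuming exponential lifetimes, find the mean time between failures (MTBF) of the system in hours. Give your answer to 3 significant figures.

Series of exponential components: λ_sys = Σ λ_i
λ_sys = 0.00031 + 0.00000084 + 0.000025 = 3.3584e-04 /h
MTBF = 1 / λ_sys = 2980 h

2980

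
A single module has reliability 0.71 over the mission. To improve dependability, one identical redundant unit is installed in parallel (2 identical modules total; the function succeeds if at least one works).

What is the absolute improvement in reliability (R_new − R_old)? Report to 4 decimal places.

0.2059

R_before = 0.71
R_after = 1 − (1 − 0.71)^2 = 0.9159
ΔR = 0.9159 − 0.71 = 0.2059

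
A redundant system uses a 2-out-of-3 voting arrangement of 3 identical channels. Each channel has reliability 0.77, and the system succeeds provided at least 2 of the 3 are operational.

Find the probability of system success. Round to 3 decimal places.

R = Σ_{i=2}^{3} C(3,i) p^i (1−p)^{3−i} with p = 0.77
C(3,2)·0.77^2·0.23^1 = 0.40910
C(3,3)·0.77^3·0.23^0 = 0.45653
Sum = 0.866

0.866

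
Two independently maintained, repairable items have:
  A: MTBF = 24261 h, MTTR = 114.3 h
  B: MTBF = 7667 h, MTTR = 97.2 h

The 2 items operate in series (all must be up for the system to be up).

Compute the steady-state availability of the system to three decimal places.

0.983

A(A) = MTBF/(MTBF+MTTR) = 24261/(24261+114.3) = 0.995311
A(B) = MTBF/(MTBF+MTTR) = 7667/(7667+97.2) = 0.987481
Series availability: 0.995311 × 0.987481 = 0.983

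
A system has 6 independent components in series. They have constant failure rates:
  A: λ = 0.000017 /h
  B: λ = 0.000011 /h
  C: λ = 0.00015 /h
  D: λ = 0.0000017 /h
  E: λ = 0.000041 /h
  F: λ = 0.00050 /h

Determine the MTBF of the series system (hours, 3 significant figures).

1390

Series of exponential components: λ_sys = Σ λ_i
λ_sys = 0.000017 + 0.000011 + 0.00015 + 0.0000017 + 0.000041 + 0.00050 = 7.2070e-04 /h
MTBF = 1 / λ_sys = 1390 h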